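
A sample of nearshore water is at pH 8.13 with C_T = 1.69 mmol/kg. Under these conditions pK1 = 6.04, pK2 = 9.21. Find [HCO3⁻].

[HCO3⁻] = 1.55 mmol/kg

α₁ = 1 / (1 + [H⁺]/K1 + K2/[H⁺]) = 1 / (1 + 10^-2.09 + 10^-1.08)
   = 1 / (1 + 0.0081283 + 0.083176) = 1/1.0913 = 0.9163
[HCO3⁻] = α₁ × DIC = 0.9163 × 1.69 = 1.55 mmol/kg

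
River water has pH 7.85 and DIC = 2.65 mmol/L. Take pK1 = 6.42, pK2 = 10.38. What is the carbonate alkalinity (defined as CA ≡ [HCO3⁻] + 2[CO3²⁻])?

CA = 2.56 mmol/L

CA = [HCO3⁻] + 2[CO3²⁻] = (α₁ + 2α₂)·DIC
At pH 7.85: [H⁺]/K1 = 10^-1.43 = 0.037154, K2/[H⁺] = 10^-2.53 = 0.0029512
α₁ = 1/(1 + 0.037154 + 0.0029512) = 1/1.0401 = 0.9614; α₂ = α₁·K2/[H⁺] = 0.002837
α₁ + 2α₂ = 0.9671
CA = 0.9671 × 2.65 = 2.56 mmol/L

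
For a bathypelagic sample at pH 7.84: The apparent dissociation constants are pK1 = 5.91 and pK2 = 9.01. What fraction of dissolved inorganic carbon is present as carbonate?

α₂ = 0.0626

α₂ = 1 / (1 + [H⁺]/K2 + [H⁺]²/(K1K2)) = 1 / (1 + 10^+1.17 + 10^-0.76)
   = 1 / (1 + 14.791 + 0.17378) = 1/15.965 = 0.06264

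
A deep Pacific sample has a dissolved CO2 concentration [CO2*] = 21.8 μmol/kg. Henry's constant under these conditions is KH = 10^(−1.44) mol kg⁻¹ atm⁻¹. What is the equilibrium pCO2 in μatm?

pCO2 = 600 μatm

KH = 10^(−1.44) = 3.631×10^-2 mol kg⁻¹ atm⁻¹
pCO2 = [CO2*]/KH = 21.8×10^-6 / 3.631×10^-2 = 6.00×10^-4 atm = 600 μatm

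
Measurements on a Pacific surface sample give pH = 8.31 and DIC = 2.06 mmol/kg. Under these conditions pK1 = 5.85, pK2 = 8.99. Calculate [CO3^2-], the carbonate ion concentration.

[CO3²⁻] = 0.355 mmol/kg

α₂ = 1 / (1 + [H⁺]/K2 + [H⁺]²/(K1K2)) = 1 / (1 + 10^+0.68 + 10^-1.78)
   = 1 / (1 + 4.7863 + 0.016596) = 1/5.8029 = 0.1723
[CO3²⁻] = α₂ × DIC = 0.1723 × 2.06 = 0.355 mmol/kg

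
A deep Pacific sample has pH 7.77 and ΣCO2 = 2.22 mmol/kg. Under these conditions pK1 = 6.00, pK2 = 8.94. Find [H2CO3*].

[CO2*] = 0.0348 mmol/kg

α₀ = 1 / (1 + K1/[H⁺] + K1K2/[H⁺]²) = 1 / (1 + 10^+1.77 + 10^+0.60)
   = 1 / (1 + 58.884 + 3.9811) = 1/63.865 = 0.01566
[CO2*] = α₀ × DIC = 0.01566 × 2.22 = 0.0348 mmol/kg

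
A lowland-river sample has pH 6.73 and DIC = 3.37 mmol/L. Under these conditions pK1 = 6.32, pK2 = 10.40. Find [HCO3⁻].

[HCO3⁻] = 2.43 mmol/L

α₁ = 1 / (1 + [H⁺]/K1 + K2/[H⁺]) = 1 / (1 + 10^-0.41 + 10^-3.67)
   = 1 / (1 + 0.38905 + 0.00021380) = 1/1.3893 = 0.7198
[HCO3⁻] = α₁ × DIC = 0.7198 × 3.37 = 2.43 mmol/L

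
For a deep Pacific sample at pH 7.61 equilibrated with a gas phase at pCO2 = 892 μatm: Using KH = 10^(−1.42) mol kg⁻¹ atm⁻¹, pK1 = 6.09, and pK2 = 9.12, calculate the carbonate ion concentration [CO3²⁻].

[CO3²⁻] = 0.0347 mmol/kg

[CO2*] = KH · pCO2 = 10^(−1.42) × 892×10^-6 = 3.391×10^-5 mol/kg
α₀ = 1/(1 + K1/[H⁺] + K1K2/[H⁺]²) = 1/(1 + 10^+1.52 + 10^+0.01) = 0.02846
DIC = [CO2*]/α₀ = 3.391×10^-5 / 0.02846 = 1.192 mmol/kg
[CO3²⁻] = α₂·DIC; α₂ = 0.02912, so [CO3²⁻] = 0.02912 × 1.192 = 0.0347 mmol/kg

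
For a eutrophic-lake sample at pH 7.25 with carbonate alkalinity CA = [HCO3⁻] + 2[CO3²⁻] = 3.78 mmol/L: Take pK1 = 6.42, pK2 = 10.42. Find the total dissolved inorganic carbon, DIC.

CA = [HCO3⁻] + 2[CO3²⁻] = (α₁ + 2α₂)·DIC
At pH 7.25: [H⁺]/K1 = 10^-0.83 = 0.14791, K2/[H⁺] = 10^-3.17 = 0.00067608
α₁ = 1/(1 + 0.14791 + 0.00067608) = 1/1.1486 = 0.8706; α₂ = α₁·K2/[H⁺] = 0.0005886
α₁ + 2α₂ = 0.8718
DIC = CA / (α₁ + 2α₂) = 3.78 / 0.8718 = 4.34 mmol/L

DIC = 4.34 mmol/L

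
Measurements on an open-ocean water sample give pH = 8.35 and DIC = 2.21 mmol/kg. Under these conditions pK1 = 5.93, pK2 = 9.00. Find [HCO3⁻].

α₁ = 1 / (1 + [H⁺]/K1 + K2/[H⁺]) = 1 / (1 + 10^-2.42 + 10^-0.65)
   = 1 / (1 + 0.0038019 + 0.22387) = 1/1.2277 = 0.8145
[HCO3⁻] = α₁ × DIC = 0.8145 × 2.21 = 1.80 mmol/kg

[HCO3⁻] = 1.80 mmol/kg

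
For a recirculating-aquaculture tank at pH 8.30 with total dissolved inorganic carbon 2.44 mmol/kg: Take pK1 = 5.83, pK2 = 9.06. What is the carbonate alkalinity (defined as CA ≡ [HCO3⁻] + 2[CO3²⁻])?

CA = [HCO3⁻] + 2[CO3²⁻] = (α₁ + 2α₂)·DIC
At pH 8.30: [H⁺]/K1 = 10^-2.47 = 0.0033884, K2/[H⁺] = 10^-0.76 = 0.17378
α₁ = 1/(1 + 0.0033884 + 0.17378) = 1/1.1772 = 0.8495; α₂ = α₁·K2/[H⁺] = 0.1476
α₁ + 2α₂ = 1.1447
CA = 1.1447 × 2.44 = 2.79 mmol/kg

CA = 2.79 mmol/kg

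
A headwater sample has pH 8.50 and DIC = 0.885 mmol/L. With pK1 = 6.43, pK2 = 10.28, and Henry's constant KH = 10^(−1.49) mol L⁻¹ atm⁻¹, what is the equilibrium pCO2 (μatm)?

α₀ = 1 / (1 + K1/[H⁺] + K1K2/[H⁺]²) = 1 / (1 + 10^+2.07 + 10^+0.29)
   = 1 / (1 + 117.49 + 1.9498) = 1/120.44 = 0.008303
[CO2*] = α₀ × DIC = 0.008303 × 0.885 = 0.007348 mmol/L = 7.348 μmol/L
pCO2 = [CO2*]/KH = 7.348×10^-6 / 3.236×10^-2 = 227 μatm

pCO2 = 227 μatm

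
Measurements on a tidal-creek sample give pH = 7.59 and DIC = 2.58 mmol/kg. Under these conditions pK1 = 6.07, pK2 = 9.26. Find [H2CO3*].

α₀ = 1 / (1 + K1/[H⁺] + K1K2/[H⁺]²) = 1 / (1 + 10^+1.52 + 10^-0.15)
   = 1 / (1 + 33.113 + 0.70795) = 1/34.821 = 0.02872
[CO2*] = α₀ × DIC = 0.02872 × 2.58 = 0.0741 mmol/kg

[CO2*] = 0.0741 mmol/kg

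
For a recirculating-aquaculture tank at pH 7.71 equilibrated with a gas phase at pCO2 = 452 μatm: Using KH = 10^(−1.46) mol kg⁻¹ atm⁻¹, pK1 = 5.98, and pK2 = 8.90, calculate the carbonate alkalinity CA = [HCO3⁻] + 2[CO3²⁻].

[CO2*] = KH · pCO2 = 10^(−1.46) × 452×10^-6 = 1.567×10^-5 mol/kg
α₀ = 1/(1 + K1/[H⁺] + K1K2/[H⁺]²) = 1/(1 + 10^+1.73 + 10^+0.54) = 0.01719
DIC = [CO2*]/α₀ = 1.567×10^-5 / 0.01719 = 0.9117 mmol/kg
CA = (α₁ + 2α₂)·DIC = (0.9232 + 2×0.05961) × 0.9117 = 0.950 mmol/kg

CA = 0.950 mmol/kg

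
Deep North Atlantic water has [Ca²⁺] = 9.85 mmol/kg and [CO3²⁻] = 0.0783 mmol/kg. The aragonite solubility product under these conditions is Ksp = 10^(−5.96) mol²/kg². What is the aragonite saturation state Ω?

Ω = 0.703

Ksp = 10^(−5.96) = 1.096×10^-6
Ω = [Ca²⁺][CO3²⁻]/Ksp = (9.85×10^-3)(0.0783×10^-3) / 1.096×10^-6 = 0.703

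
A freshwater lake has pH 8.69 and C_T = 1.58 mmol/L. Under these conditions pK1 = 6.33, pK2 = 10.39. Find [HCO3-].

[HCO3⁻] = 1.54 mmol/L

α₁ = 1 / (1 + [H⁺]/K1 + K2/[H⁺]) = 1 / (1 + 10^-2.36 + 10^-1.70)
   = 1 / (1 + 0.0043652 + 0.019953) = 1/1.0243 = 0.9763
[HCO3⁻] = α₁ × DIC = 0.9763 × 1.58 = 1.54 mmol/L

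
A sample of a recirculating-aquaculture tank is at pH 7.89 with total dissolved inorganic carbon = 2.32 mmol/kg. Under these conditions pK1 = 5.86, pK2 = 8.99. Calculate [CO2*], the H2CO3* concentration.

[CO2*] = 19.9 μmol/kg

α₀ = 1 / (1 + K1/[H⁺] + K1K2/[H⁺]²) = 1 / (1 + 10^+2.03 + 10^+0.93)
   = 1 / (1 + 107.15 + 8.5114) = 1/116.66 = 0.008572
[CO2*] = α₀ × DIC = 0.008572 × 2.32 = 0.0199 mmol/kg = 19.9 μmol/kg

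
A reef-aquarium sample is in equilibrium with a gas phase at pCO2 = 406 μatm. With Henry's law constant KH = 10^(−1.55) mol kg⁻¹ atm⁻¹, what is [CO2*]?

KH = 10^(−1.55) = 2.818×10^-2 mol kg⁻¹ atm⁻¹
[CO2*] = KH · pCO2 = 2.818×10^-2 × 406×10^-6 atm = 1.14×10^-5 mol/kg

[CO2*] = 11.4 μmol/kg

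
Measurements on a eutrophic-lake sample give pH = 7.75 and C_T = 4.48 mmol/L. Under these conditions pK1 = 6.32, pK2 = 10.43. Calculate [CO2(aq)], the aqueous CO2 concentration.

α₀ = 1 / (1 + K1/[H⁺] + K1K2/[H⁺]²) = 1 / (1 + 10^+1.43 + 10^-1.25)
   = 1 / (1 + 26.915 + 0.056234) = 1/27.972 = 0.03575
[CO2*] = α₀ × DIC = 0.03575 × 4.48 = 0.160 mmol/L

[CO2*] = 0.160 mmol/L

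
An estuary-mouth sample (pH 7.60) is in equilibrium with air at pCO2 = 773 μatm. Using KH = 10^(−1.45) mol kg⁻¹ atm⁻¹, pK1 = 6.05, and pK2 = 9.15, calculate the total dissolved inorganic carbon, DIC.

DIC = 1.03 mmol/kg

[CO2*] = KH · pCO2 = 10^(−1.45) × 773×10^-6 = 2.743×10^-5 mol/kg
α₀ = 1/(1 + K1/[H⁺] + K1K2/[H⁺]²) = 1/(1 + 10^+1.55 + 10^-0.00) = 0.02668
DIC = [CO2*]/α₀ = 2.743×10^-5 / 0.02668 = 1.03 mmol/kg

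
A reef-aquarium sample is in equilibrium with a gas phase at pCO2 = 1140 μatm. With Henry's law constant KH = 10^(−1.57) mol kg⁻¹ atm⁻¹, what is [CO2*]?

[CO2*] = 30.7 μmol/kg

KH = 10^(−1.57) = 2.692×10^-2 mol kg⁻¹ atm⁻¹
[CO2*] = KH · pCO2 = 2.692×10^-2 × 1140×10^-6 atm = 3.07×10^-5 mol/kg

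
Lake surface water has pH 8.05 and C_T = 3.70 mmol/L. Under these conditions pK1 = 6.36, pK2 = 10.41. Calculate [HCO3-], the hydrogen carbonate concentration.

α₁ = 1 / (1 + [H⁺]/K1 + K2/[H⁺]) = 1 / (1 + 10^-1.69 + 10^-2.36)
   = 1 / (1 + 0.020417 + 0.0043652) = 1/1.0248 = 0.9758
[HCO3⁻] = α₁ × DIC = 0.9758 × 3.70 = 3.61 mmol/L

[HCO3⁻] = 3.61 mmol/L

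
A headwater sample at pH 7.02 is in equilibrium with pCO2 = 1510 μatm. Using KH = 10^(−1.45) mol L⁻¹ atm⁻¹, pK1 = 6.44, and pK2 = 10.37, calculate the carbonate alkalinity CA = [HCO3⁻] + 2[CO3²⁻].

CA = 0.204 mmol/L

[CO2*] = KH · pCO2 = 10^(−1.45) × 1510×10^-6 = 5.358×10^-5 mol/L
α₀ = 1/(1 + K1/[H⁺] + K1K2/[H⁺]²) = 1/(1 + 10^+0.58 + 10^-2.77) = 0.2082
DIC = [CO2*]/α₀ = 5.358×10^-5 / 0.2082 = 0.2574 mmol/L
CA = (α₁ + 2α₂)·DIC = (0.7915 + 2×0.0003535) × 0.2574 = 0.204 mmol/L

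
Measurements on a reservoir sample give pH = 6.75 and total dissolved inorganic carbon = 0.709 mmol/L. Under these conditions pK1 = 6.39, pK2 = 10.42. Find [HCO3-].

α₁ = 1 / (1 + [H⁺]/K1 + K2/[H⁺]) = 1 / (1 + 10^-0.36 + 10^-3.67)
   = 1 / (1 + 0.43652 + 0.00021380) = 1/1.4367 = 0.6960
[HCO3⁻] = α₁ × DIC = 0.6960 × 0.709 = 0.493 mmol/L

[HCO3⁻] = 0.493 mmol/L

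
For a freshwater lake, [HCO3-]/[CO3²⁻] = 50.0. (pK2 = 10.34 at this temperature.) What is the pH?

From K2 = [H⁺][CO3²⁻]/[HCO3-]:  pH = pK2 − log₁₀([HCO3-]/[CO3²⁻])
log₁₀(50.0) = +1.699
pH = 10.34 − (+1.699) = 8.64

pH = 8.64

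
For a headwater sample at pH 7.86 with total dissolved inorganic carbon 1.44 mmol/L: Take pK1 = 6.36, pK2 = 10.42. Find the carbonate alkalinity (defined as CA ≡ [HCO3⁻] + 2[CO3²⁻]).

CA = [HCO3⁻] + 2[CO3²⁻] = (α₁ + 2α₂)·DIC
At pH 7.86: [H⁺]/K1 = 10^-1.50 = 0.031623, K2/[H⁺] = 10^-2.56 = 0.0027542
α₁ = 1/(1 + 0.031623 + 0.0027542) = 1/1.0344 = 0.9668; α₂ = α₁·K2/[H⁺] = 0.002663
α₁ + 2α₂ = 0.9721
CA = 0.9721 × 1.44 = 1.40 mmol/L

CA = 1.40 mmol/L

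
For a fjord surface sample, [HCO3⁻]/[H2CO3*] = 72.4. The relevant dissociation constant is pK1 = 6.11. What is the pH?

pH = 7.97

From K1 = [H⁺][HCO3⁻]/[H2CO3*]:  pH = pK1 + log₁₀([HCO3⁻]/[H2CO3*])
log₁₀(72.4) = +1.860
pH = 6.11 + (+1.860) = 7.97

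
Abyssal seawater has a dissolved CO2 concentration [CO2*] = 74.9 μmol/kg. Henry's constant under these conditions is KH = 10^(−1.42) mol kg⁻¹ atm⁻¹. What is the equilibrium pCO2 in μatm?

pCO2 = 1970 μatm

KH = 10^(−1.42) = 3.802×10^-2 mol kg⁻¹ atm⁻¹
pCO2 = [CO2*]/KH = 74.9×10^-6 / 3.802×10^-2 = 1.97×10^-3 atm = 1970 μatm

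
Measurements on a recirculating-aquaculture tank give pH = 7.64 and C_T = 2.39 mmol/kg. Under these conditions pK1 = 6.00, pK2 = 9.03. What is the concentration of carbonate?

α₂ = 1 / (1 + [H⁺]/K2 + [H⁺]²/(K1K2)) = 1 / (1 + 10^+1.39 + 10^-0.25)
   = 1 / (1 + 24.547 + 0.56234) = 1/26.109 = 0.03830
[CO3²⁻] = α₂ × DIC = 0.03830 × 2.39 = 0.0915 mmol/kg

[CO3²⁻] = 0.0915 mmol/kg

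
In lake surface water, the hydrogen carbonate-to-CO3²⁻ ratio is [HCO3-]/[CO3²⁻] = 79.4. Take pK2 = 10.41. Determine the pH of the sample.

From K2 = [H⁺][CO3²⁻]/[HCO3-]:  pH = pK2 − log₁₀([HCO3-]/[CO3²⁻])
log₁₀(79.4) = +1.900
pH = 10.41 − (+1.900) = 8.51

pH = 8.51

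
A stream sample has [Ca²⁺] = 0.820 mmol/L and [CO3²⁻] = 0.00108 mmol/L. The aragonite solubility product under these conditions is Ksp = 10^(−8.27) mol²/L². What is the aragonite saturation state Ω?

Ω = 0.165

Ksp = 10^(−8.27) = 5.370×10^-9
Ω = [Ca²⁺][CO3²⁻]/Ksp = (0.820×10^-3)(0.00108×10^-3) / 5.370×10^-9 = 0.165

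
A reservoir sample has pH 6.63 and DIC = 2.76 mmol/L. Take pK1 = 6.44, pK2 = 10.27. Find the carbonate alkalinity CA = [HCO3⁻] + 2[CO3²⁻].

CA = 1.68 mmol/L

CA = [HCO3⁻] + 2[CO3²⁻] = (α₁ + 2α₂)·DIC
At pH 6.63: [H⁺]/K1 = 10^-0.19 = 0.64565, K2/[H⁺] = 10^-3.64 = 0.00022909
α₁ = 1/(1 + 0.64565 + 0.00022909) = 1/1.6459 = 0.6076; α₂ = α₁·K2/[H⁺] = 0.0001392
α₁ + 2α₂ = 0.6079
CA = 0.6079 × 2.76 = 1.68 mmol/L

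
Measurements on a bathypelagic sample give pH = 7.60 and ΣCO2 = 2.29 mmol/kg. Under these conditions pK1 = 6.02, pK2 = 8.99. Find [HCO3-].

[HCO3⁻] = 2.15 mmol/kg

α₁ = 1 / (1 + [H⁺]/K1 + K2/[H⁺]) = 1 / (1 + 10^-1.58 + 10^-1.39)
   = 1 / (1 + 0.026303 + 0.040738) = 1/1.0670 = 0.9372
[HCO3⁻] = α₁ × DIC = 0.9372 × 2.29 = 2.15 mmol/kg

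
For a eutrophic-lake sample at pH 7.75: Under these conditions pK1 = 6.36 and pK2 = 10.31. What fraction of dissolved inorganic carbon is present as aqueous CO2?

α₀ = 1 / (1 + K1/[H⁺] + K1K2/[H⁺]²) = 1 / (1 + 10^+1.39 + 10^-1.17)
   = 1 / (1 + 24.547 + 0.067608) = 1/25.615 = 0.03904

α₀ = 0.0390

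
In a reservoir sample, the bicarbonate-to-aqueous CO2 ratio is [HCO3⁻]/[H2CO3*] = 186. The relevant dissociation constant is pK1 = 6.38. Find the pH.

pH = 8.65

From K1 = [H⁺][HCO3⁻]/[H2CO3*]:  pH = pK1 + log₁₀([HCO3⁻]/[H2CO3*])
log₁₀(186) = +2.270
pH = 6.38 + (+2.270) = 8.65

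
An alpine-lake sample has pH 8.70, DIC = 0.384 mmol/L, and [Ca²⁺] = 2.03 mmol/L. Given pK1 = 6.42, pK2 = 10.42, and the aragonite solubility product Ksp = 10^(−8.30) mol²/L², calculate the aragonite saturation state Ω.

Ω = 2.89

α₂ = 1 / (1 + [H⁺]/K2 + [H⁺]²/(K1K2)) = 1 / (1 + 10^+1.72 + 10^-0.56)
   = 1 / (1 + 52.481 + 0.27542) = 1/53.756 = 0.01860
[CO3²⁻] = α₂ × DIC = 0.01860 × 0.384 = 0.007143 mmol/L = 7.143 μmol/L
Ksp = 10^(−8.30) = 5.012×10^-9
Ω = [Ca²⁺][CO3²⁻]/Ksp = (2.03×10^-3)(7.143×10^-6) / 5.012×10^-9 = 2.89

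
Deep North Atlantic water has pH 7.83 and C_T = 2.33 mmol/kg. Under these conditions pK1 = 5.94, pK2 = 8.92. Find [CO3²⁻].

α₂ = 1 / (1 + [H⁺]/K2 + [H⁺]²/(K1K2)) = 1 / (1 + 10^+1.09 + 10^-0.80)
   = 1 / (1 + 12.303 + 0.15849) = 1/13.461 = 0.07429
[CO3²⁻] = α₂ × DIC = 0.07429 × 2.33 = 0.173 mmol/kg

[CO3²⁻] = 0.173 mmol/kg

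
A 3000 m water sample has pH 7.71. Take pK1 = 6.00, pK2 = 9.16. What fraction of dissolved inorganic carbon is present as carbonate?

α₂ = 0.0336

α₂ = 1 / (1 + [H⁺]/K2 + [H⁺]²/(K1K2)) = 1 / (1 + 10^+1.45 + 10^-0.26)
   = 1 / (1 + 28.184 + 0.54954) = 1/29.733 = 0.03363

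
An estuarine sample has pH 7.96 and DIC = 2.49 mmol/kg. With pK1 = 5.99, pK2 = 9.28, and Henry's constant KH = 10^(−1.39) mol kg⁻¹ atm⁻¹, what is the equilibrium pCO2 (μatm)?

pCO2 = 619 μatm

α₀ = 1 / (1 + K1/[H⁺] + K1K2/[H⁺]²) = 1 / (1 + 10^+1.97 + 10^+0.65)
   = 1 / (1 + 93.325 + 4.4668) = 1/98.792 = 0.01012
[CO2*] = α₀ × DIC = 0.01012 × 2.49 = 0.02520 mmol/kg
pCO2 = [CO2*]/KH = 2.520×10^-5 / 4.074×10^-2 = 619 μatm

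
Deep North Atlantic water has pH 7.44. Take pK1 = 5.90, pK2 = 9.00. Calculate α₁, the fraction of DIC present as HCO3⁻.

α₁ = 1 / (1 + [H⁺]/K1 + K2/[H⁺]) = 1 / (1 + 10^-1.54 + 10^-1.56)
   = 1 / (1 + 0.028840 + 0.027542) = 1/1.0564 = 0.9466

α₁ = 0.947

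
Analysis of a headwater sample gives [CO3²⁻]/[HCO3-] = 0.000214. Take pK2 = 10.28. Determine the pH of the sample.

pH = 6.61

From K2 = [H⁺][CO3²⁻]/[HCO3-]:  pH = pK2 + log₁₀([CO3²⁻]/[HCO3-])
log₁₀(0.000214) = -3.670
pH = 10.28 + (-3.670) = 6.61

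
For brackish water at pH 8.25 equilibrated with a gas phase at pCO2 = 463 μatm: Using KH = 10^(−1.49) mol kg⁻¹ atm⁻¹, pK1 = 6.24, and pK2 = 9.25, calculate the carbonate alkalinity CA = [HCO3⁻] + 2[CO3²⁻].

[CO2*] = KH · pCO2 = 10^(−1.49) × 463×10^-6 = 1.498×10^-5 mol/kg
α₀ = 1/(1 + K1/[H⁺] + K1K2/[H⁺]²) = 1/(1 + 10^+2.01 + 10^+1.01) = 0.008806
DIC = [CO2*]/α₀ = 1.498×10^-5 / 0.008806 = 1.701 mmol/kg
CA = (α₁ + 2α₂)·DIC = (0.9011 + 2×0.09011) × 1.701 = 1.84 mmol/kg

CA = 1.84 mmol/kg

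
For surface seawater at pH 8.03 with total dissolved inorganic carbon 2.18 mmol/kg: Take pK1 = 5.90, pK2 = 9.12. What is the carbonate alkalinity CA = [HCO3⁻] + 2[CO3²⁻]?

CA = [HCO3⁻] + 2[CO3²⁻] = (α₁ + 2α₂)·DIC
At pH 8.03: [H⁺]/K1 = 10^-2.13 = 0.0074131, K2/[H⁺] = 10^-1.09 = 0.081283
α₁ = 1/(1 + 0.0074131 + 0.081283) = 1/1.0887 = 0.9185; α₂ = α₁·K2/[H⁺] = 0.07466
α₁ + 2α₂ = 1.0679
CA = 1.0679 × 2.18 = 2.33 mmol/kg

CA = 2.33 mmol/kg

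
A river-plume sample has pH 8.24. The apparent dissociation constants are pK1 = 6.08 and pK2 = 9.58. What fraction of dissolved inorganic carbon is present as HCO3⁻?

α₁ = 0.950

α₁ = 1 / (1 + [H⁺]/K1 + K2/[H⁺]) = 1 / (1 + 10^-2.16 + 10^-1.34)
   = 1 / (1 + 0.0069183 + 0.045709) = 1/1.0526 = 0.9500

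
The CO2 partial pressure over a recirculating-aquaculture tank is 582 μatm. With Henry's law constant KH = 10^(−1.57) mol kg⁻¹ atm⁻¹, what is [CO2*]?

[CO2*] = 15.7 μmol/kg

KH = 10^(−1.57) = 2.692×10^-2 mol kg⁻¹ atm⁻¹
[CO2*] = KH · pCO2 = 2.692×10^-2 × 582×10^-6 atm = 1.57×10^-5 mol/kg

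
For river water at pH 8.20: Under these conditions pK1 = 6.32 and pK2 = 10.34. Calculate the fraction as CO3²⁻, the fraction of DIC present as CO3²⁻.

α₂ = 0.00710

α₂ = 1 / (1 + [H⁺]/K2 + [H⁺]²/(K1K2)) = 1 / (1 + 10^+2.14 + 10^+0.26)
   = 1 / (1 + 138.04 + 1.8197) = 1/140.86 = 0.007099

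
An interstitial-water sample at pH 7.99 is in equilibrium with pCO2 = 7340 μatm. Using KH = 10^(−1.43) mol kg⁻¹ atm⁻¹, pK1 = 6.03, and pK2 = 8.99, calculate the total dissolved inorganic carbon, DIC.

[CO2*] = KH · pCO2 = 10^(−1.43) × 7340×10^-6 = 2.727×10^-4 mol/kg
α₀ = 1/(1 + K1/[H⁺] + K1K2/[H⁺]²) = 1/(1 + 10^+1.96 + 10^+0.96) = 0.009870
DIC = [CO2*]/α₀ = 2.727×10^-4 / 0.009870 = 27.6 mmol/kg

DIC = 27.6 mmol/kg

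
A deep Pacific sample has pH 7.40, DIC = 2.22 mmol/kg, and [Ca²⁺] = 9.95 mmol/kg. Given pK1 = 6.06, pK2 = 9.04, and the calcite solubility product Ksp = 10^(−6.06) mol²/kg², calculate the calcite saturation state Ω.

α₂ = 1 / (1 + [H⁺]/K2 + [H⁺]²/(K1K2)) = 1 / (1 + 10^+1.64 + 10^+0.30)
   = 1 / (1 + 43.652 + 1.9953) = 1/46.647 = 0.02144
[CO3²⁻] = α₂ × DIC = 0.02144 × 2.22 = 0.04759 mmol/kg
Ksp = 10^(−6.06) = 8.710×10^-7
Ω = [Ca²⁺][CO3²⁻]/Ksp = (9.95×10^-3)(4.759×10^-5) / 8.710×10^-7 = 0.544

Ω = 0.544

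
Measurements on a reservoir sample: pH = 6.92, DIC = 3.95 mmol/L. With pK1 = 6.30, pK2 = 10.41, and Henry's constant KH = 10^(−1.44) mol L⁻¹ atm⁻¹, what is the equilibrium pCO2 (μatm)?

pCO2 = 2.10×10^4 μatm

α₀ = 1 / (1 + K1/[H⁺] + K1K2/[H⁺]²) = 1 / (1 + 10^+0.62 + 10^-2.87)
   = 1 / (1 + 4.1687 + 0.0013490) = 1/5.1700 = 0.1934
[CO2*] = α₀ × DIC = 0.1934 × 3.95 = 0.7640 mmol/L
pCO2 = [CO2*]/KH = 7.640×10^-4 / 3.631×10^-2 = 2.10×10^4 μatm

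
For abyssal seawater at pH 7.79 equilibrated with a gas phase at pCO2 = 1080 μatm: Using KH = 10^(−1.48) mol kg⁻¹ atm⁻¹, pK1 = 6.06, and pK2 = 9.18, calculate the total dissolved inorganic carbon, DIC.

DIC = 2.03 mmol/kg

[CO2*] = KH · pCO2 = 10^(−1.48) × 1080×10^-6 = 3.576×10^-5 mol/kg
α₀ = 1/(1 + K1/[H⁺] + K1K2/[H⁺]²) = 1/(1 + 10^+1.73 + 10^+0.34) = 0.01758
DIC = [CO2*]/α₀ = 3.576×10^-5 / 0.01758 = 2.03 mmol/kg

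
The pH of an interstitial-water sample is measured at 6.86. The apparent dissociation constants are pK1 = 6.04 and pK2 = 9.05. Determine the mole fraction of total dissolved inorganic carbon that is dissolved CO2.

α₀ = 0.131

α₀ = 1 / (1 + K1/[H⁺] + K1K2/[H⁺]²) = 1 / (1 + 10^+0.82 + 10^-1.37)
   = 1 / (1 + 6.6069 + 0.042658) = 1/7.6496 = 0.1307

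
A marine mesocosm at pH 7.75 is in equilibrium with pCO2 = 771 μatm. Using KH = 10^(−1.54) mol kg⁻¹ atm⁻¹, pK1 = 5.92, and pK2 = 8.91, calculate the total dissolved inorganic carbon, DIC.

DIC = 1.63 mmol/kg

[CO2*] = KH · pCO2 = 10^(−1.54) × 771×10^-6 = 2.224×10^-5 mol/kg
α₀ = 1/(1 + K1/[H⁺] + K1K2/[H⁺]²) = 1/(1 + 10^+1.83 + 10^+0.67) = 0.01365
DIC = [CO2*]/α₀ = 2.224×10^-5 / 0.01365 = 1.63 mmol/kg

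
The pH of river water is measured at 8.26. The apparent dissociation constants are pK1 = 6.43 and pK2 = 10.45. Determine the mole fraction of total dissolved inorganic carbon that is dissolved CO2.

α₀ = 0.0145

α₀ = 1 / (1 + K1/[H⁺] + K1K2/[H⁺]²) = 1 / (1 + 10^+1.83 + 10^-0.36)
   = 1 / (1 + 67.608 + 0.43652) = 1/69.045 = 0.01448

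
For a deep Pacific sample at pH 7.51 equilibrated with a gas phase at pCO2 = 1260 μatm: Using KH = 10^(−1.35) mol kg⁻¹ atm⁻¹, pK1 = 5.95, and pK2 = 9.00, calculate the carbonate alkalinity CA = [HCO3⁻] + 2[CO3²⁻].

CA = 2.18 mmol/kg

[CO2*] = KH · pCO2 = 10^(−1.35) × 1260×10^-6 = 5.628×10^-5 mol/kg
α₀ = 1/(1 + K1/[H⁺] + K1K2/[H⁺]²) = 1/(1 + 10^+1.56 + 10^+0.07) = 0.02599
DIC = [CO2*]/α₀ = 5.628×10^-5 / 0.02599 = 2.166 mmol/kg
CA = (α₁ + 2α₂)·DIC = (0.9435 + 2×0.03053) × 2.166 = 2.18 mmol/kg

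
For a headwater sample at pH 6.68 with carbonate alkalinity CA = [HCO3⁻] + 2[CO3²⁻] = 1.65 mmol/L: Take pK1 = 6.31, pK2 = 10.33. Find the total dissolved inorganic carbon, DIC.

CA = [HCO3⁻] + 2[CO3²⁻] = (α₁ + 2α₂)·DIC
At pH 6.68: [H⁺]/K1 = 10^-0.37 = 0.42658, K2/[H⁺] = 10^-3.65 = 0.00022387
α₁ = 1/(1 + 0.42658 + 0.00022387) = 1/1.4268 = 0.7009; α₂ = α₁·K2/[H⁺] = 0.0001569
α₁ + 2α₂ = 0.7012
DIC = CA / (α₁ + 2α₂) = 1.65 / 0.7012 = 2.35 mmol/L

DIC = 2.35 mmol/L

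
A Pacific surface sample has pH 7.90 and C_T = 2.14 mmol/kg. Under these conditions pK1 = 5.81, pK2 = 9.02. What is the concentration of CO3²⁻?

[CO3²⁻] = 0.150 mmol/kg

α₂ = 1 / (1 + [H⁺]/K2 + [H⁺]²/(K1K2)) = 1 / (1 + 10^+1.12 + 10^-0.97)
   = 1 / (1 + 13.183 + 0.10715) = 1/14.290 = 0.06998
[CO3²⁻] = α₂ × DIC = 0.06998 × 2.14 = 0.150 mmol/kg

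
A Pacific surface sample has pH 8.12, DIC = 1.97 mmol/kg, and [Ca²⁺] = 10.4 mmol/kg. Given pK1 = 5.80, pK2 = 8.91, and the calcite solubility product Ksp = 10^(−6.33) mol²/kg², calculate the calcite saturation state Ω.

Ω = 6.09

α₂ = 1 / (1 + [H⁺]/K2 + [H⁺]²/(K1K2)) = 1 / (1 + 10^+0.79 + 10^-1.53)
   = 1 / (1 + 6.1660 + 0.029512) = 1/7.1955 = 0.1390
[CO3²⁻] = α₂ × DIC = 0.1390 × 1.97 = 0.2738 mmol/kg
Ksp = 10^(−6.33) = 4.677×10^-7
Ω = [Ca²⁺][CO3²⁻]/Ksp = (10.4×10^-3)(2.738×10^-4) / 4.677×10^-7 = 6.09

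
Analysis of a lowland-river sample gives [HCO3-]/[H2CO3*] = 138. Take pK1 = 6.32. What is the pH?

From K1 = [H⁺][HCO3-]/[H2CO3*]:  pH = pK1 + log₁₀([HCO3-]/[H2CO3*])
log₁₀(138) = +2.140
pH = 6.32 + (+2.140) = 8.46

pH = 8.46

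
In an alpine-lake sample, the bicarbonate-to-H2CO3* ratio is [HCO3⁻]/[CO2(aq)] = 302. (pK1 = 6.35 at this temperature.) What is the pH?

From K1 = [H⁺][HCO3⁻]/[CO2(aq)]:  pH = pK1 + log₁₀([HCO3⁻]/[CO2(aq)])
log₁₀(302) = +2.480
pH = 6.35 + (+2.480) = 8.83

pH = 8.83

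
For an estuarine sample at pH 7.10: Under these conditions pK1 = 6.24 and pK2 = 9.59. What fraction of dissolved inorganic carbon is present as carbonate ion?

α₂ = 0.00284

α₂ = 1 / (1 + [H⁺]/K2 + [H⁺]²/(K1K2)) = 1 / (1 + 10^+2.49 + 10^+1.63)
   = 1 / (1 + 309.03 + 42.658) = 1/352.69 = 0.002835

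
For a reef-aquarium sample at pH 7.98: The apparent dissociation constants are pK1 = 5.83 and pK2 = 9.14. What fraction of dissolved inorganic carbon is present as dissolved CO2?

α₀ = 1 / (1 + K1/[H⁺] + K1K2/[H⁺]²) = 1 / (1 + 10^+2.15 + 10^+0.99)
   = 1 / (1 + 141.25 + 9.7724) = 1/152.03 = 0.006578

α₀ = 0.00658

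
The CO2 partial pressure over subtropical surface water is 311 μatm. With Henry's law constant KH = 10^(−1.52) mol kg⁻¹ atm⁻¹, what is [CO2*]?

[CO2*] = 9.39 μmol/kg

KH = 10^(−1.52) = 3.020×10^-2 mol kg⁻¹ atm⁻¹
[CO2*] = KH · pCO2 = 3.020×10^-2 × 311×10^-6 atm = 9.39×10^-6 mol/kg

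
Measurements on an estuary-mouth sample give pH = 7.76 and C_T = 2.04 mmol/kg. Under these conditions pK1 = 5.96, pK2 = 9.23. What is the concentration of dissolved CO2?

[CO2*] = 0.0308 mmol/kg

α₀ = 1 / (1 + K1/[H⁺] + K1K2/[H⁺]²) = 1 / (1 + 10^+1.80 + 10^+0.33)
   = 1 / (1 + 63.096 + 2.1380) = 1/66.234 = 0.01510
[CO2*] = α₀ × DIC = 0.01510 × 2.04 = 0.0308 mmol/kg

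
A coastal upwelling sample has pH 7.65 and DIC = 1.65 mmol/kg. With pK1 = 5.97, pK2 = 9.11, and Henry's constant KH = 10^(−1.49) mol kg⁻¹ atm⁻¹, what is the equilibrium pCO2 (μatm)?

pCO2 = 1010 μatm

α₀ = 1 / (1 + K1/[H⁺] + K1K2/[H⁺]²) = 1 / (1 + 10^+1.68 + 10^+0.22)
   = 1 / (1 + 47.863 + 1.6596) = 1/50.523 = 0.01979
[CO2*] = α₀ × DIC = 0.01979 × 1.65 = 0.03266 mmol/kg
pCO2 = [CO2*]/KH = 3.266×10^-5 / 3.236×10^-2 = 1010 μatm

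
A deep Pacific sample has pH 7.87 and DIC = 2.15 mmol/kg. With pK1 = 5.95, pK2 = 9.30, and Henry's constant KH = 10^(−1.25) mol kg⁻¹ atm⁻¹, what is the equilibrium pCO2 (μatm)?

α₀ = 1 / (1 + K1/[H⁺] + K1K2/[H⁺]²) = 1 / (1 + 10^+1.92 + 10^+0.49)
   = 1 / (1 + 83.176 + 3.0903) = 1/87.267 = 0.01146
[CO2*] = α₀ × DIC = 0.01146 × 2.15 = 0.02464 mmol/kg
pCO2 = [CO2*]/KH = 2.464×10^-5 / 5.623×10^-2 = 438 μatm

pCO2 = 438 μatm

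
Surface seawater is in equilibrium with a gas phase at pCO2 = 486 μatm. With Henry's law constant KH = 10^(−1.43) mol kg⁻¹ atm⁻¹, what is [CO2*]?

[CO2*] = 18.1 μmol/kg

KH = 10^(−1.43) = 3.715×10^-2 mol kg⁻¹ atm⁻¹
[CO2*] = KH · pCO2 = 3.715×10^-2 × 486×10^-6 atm = 1.81×10^-5 mol/kg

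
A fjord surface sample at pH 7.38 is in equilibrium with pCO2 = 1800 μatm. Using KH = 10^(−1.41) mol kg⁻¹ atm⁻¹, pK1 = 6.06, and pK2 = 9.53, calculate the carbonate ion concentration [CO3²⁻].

[CO3²⁻] = 10.4 μmol/kg

[CO2*] = KH · pCO2 = 10^(−1.41) × 1800×10^-6 = 7.003×10^-5 mol/kg
α₀ = 1/(1 + K1/[H⁺] + K1K2/[H⁺]²) = 1/(1 + 10^+1.32 + 10^-0.83) = 0.04537
DIC = [CO2*]/α₀ = 7.003×10^-5 / 0.04537 = 1.543 mmol/kg
[CO3²⁻] = α₂·DIC; α₂ = 0.006711, so [CO3²⁻] = 0.006711 × 1.543 = 0.0104 mmol/kg = 10.4 μmol/kg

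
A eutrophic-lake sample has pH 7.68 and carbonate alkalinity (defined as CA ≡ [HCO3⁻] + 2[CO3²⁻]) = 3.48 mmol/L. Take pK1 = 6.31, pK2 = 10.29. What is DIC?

DIC = 3.62 mmol/L

CA = [HCO3⁻] + 2[CO3²⁻] = (α₁ + 2α₂)·DIC
At pH 7.68: [H⁺]/K1 = 10^-1.37 = 0.042658, K2/[H⁺] = 10^-2.61 = 0.0024547
α₁ = 1/(1 + 0.042658 + 0.0024547) = 1/1.0451 = 0.9568; α₂ = α₁·K2/[H⁺] = 0.002349
α₁ + 2α₂ = 0.9615
DIC = CA / (α₁ + 2α₂) = 3.48 / 0.9615 = 3.62 mmol/L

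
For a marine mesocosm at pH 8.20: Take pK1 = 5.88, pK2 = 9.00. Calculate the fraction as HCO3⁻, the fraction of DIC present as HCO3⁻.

α₁ = 0.860

α₁ = 1 / (1 + [H⁺]/K1 + K2/[H⁺]) = 1 / (1 + 10^-2.32 + 10^-0.80)
   = 1 / (1 + 0.0047863 + 0.15849) = 1/1.1633 = 0.8596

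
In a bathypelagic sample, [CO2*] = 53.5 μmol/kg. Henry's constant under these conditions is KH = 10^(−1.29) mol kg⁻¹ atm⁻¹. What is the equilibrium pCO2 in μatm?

KH = 10^(−1.29) = 5.129×10^-2 mol kg⁻¹ atm⁻¹
pCO2 = [CO2*]/KH = 53.5×10^-6 / 5.129×10^-2 = 1.04×10^-3 atm = 1040 μatm

pCO2 = 1040 μatm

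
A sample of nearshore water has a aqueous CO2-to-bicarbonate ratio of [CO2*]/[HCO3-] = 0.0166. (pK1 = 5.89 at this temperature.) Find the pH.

From K1 = [H⁺][HCO3-]/[CO2*]:  pH = pK1 − log₁₀([CO2*]/[HCO3-])
log₁₀(0.0166) = -1.780
pH = 5.89 − (-1.780) = 7.67

pH = 7.67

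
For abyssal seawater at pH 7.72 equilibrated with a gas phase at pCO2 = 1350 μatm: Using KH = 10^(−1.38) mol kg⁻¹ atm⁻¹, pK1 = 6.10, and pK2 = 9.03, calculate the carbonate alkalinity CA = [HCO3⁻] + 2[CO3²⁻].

CA = 2.58 mmol/kg

[CO2*] = KH · pCO2 = 10^(−1.38) × 1350×10^-6 = 5.628×10^-5 mol/kg
α₀ = 1/(1 + K1/[H⁺] + K1K2/[H⁺]²) = 1/(1 + 10^+1.62 + 10^+0.31) = 0.02236
DIC = [CO2*]/α₀ = 5.628×10^-5 / 0.02236 = 2.517 mmol/kg
CA = (α₁ + 2α₂)·DIC = (0.9320 + 2×0.04565) × 2.517 = 2.58 mmol/kg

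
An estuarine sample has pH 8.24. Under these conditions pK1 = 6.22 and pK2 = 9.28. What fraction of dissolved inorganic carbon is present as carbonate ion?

α₂ = 0.0829

α₂ = 1 / (1 + [H⁺]/K2 + [H⁺]²/(K1K2)) = 1 / (1 + 10^+1.04 + 10^-0.98)
   = 1 / (1 + 10.965 + 0.10471) = 1/12.069 = 0.08285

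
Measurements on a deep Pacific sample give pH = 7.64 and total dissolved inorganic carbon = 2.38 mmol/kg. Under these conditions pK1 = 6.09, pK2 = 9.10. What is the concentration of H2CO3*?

[CO2*] = 0.0631 mmol/kg

α₀ = 1 / (1 + K1/[H⁺] + K1K2/[H⁺]²) = 1 / (1 + 10^+1.55 + 10^+0.09)
   = 1 / (1 + 35.481 + 1.2303) = 1/37.712 = 0.02652
[CO2*] = α₀ × DIC = 0.02652 × 2.38 = 0.0631 mmol/kg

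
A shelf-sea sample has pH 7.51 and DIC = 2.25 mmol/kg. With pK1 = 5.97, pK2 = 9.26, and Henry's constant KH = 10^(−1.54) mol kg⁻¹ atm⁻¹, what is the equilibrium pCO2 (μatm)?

pCO2 = 2150 μatm

α₀ = 1 / (1 + K1/[H⁺] + K1K2/[H⁺]²) = 1 / (1 + 10^+1.54 + 10^-0.21)
   = 1 / (1 + 34.674 + 0.61660) = 1/36.290 = 0.02756
[CO2*] = α₀ × DIC = 0.02756 × 2.25 = 0.06200 mmol/kg
pCO2 = [CO2*]/KH = 6.200×10^-5 / 2.884×10^-2 = 2150 μatm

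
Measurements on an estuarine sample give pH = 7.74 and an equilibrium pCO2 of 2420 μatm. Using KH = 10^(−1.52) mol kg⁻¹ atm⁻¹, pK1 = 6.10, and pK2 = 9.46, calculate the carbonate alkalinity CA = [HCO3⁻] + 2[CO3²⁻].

CA = 3.31 mmol/kg

[CO2*] = KH · pCO2 = 10^(−1.52) × 2420×10^-6 = 7.308×10^-5 mol/kg
α₀ = 1/(1 + K1/[H⁺] + K1K2/[H⁺]²) = 1/(1 + 10^+1.64 + 10^-0.08) = 0.02199
DIC = [CO2*]/α₀ = 7.308×10^-5 / 0.02199 = 3.324 mmol/kg
CA = (α₁ + 2α₂)·DIC = (0.9597 + 2×0.01829) × 3.324 = 3.31 mmol/kg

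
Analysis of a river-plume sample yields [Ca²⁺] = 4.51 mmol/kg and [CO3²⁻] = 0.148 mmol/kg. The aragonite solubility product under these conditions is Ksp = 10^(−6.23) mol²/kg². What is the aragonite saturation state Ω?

Ksp = 10^(−6.23) = 5.888×10^-7
Ω = [Ca²⁺][CO3²⁻]/Ksp = (4.51×10^-3)(0.148×10^-3) / 5.888×10^-7 = 1.13

Ω = 1.13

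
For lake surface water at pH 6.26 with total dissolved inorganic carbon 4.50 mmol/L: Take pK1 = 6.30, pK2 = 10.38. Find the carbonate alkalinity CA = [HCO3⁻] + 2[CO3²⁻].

CA = [HCO3⁻] + 2[CO3²⁻] = (α₁ + 2α₂)·DIC
At pH 6.26: [H⁺]/K1 = 10^0.04 = 1.0965, K2/[H⁺] = 10^-4.12 = 7.5858×10^-5
α₁ = 1/(1 + 1.0965 + 7.5858×10^-5) = 1/2.0966 = 0.4770; α₂ = α₁·K2/[H⁺] = 3.618×10^-5
α₁ + 2α₂ = 0.4770
CA = 0.4770 × 4.50 = 2.15 mmol/L

CA = 2.15 mmol/L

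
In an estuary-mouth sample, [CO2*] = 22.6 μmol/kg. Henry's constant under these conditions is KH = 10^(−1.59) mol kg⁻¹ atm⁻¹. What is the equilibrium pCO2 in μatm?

KH = 10^(−1.59) = 2.570×10^-2 mol kg⁻¹ atm⁻¹
pCO2 = [CO2*]/KH = 22.6×10^-6 / 2.570×10^-2 = 8.79×10^-4 atm = 879 μatm

pCO2 = 879 μatm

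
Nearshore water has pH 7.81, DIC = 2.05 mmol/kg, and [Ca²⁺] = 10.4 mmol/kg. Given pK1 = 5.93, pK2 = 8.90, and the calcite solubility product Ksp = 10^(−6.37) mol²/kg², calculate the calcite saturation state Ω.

α₂ = 1 / (1 + [H⁺]/K2 + [H⁺]²/(K1K2)) = 1 / (1 + 10^+1.09 + 10^-0.79)
   = 1 / (1 + 12.303 + 0.16218) = 1/13.465 = 0.07427
[CO3²⁻] = α₂ × DIC = 0.07427 × 2.05 = 0.1522 mmol/kg
Ksp = 10^(−6.37) = 4.266×10^-7
Ω = [Ca²⁺][CO3²⁻]/Ksp = (10.4×10^-3)(1.522×10^-4) / 4.266×10^-7 = 3.71

Ω = 3.71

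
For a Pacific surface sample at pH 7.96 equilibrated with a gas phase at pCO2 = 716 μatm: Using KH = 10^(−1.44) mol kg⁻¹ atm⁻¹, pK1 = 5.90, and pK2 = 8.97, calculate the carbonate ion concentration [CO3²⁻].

[CO3²⁻] = 0.292 mmol/kg

[CO2*] = KH · pCO2 = 10^(−1.44) × 716×10^-6 = 2.600×10^-5 mol/kg
α₀ = 1/(1 + K1/[H⁺] + K1K2/[H⁺]²) = 1/(1 + 10^+2.06 + 10^+1.05) = 0.007872
DIC = [CO2*]/α₀ = 2.600×10^-5 / 0.007872 = 3.302 mmol/kg
[CO3²⁻] = α₂·DIC; α₂ = 0.08832, so [CO3²⁻] = 0.08832 × 3.302 = 0.292 mmol/kg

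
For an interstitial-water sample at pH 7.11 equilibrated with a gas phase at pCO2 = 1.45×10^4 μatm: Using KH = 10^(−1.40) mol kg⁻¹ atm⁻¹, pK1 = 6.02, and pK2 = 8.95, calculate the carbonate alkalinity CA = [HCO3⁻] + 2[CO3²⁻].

[CO2*] = KH · pCO2 = 10^(−1.40) × 1.45×10^4×10^-6 = 5.773×10^-4 mol/kg
α₀ = 1/(1 + K1/[H⁺] + K1K2/[H⁺]²) = 1/(1 + 10^+1.09 + 10^-0.75) = 0.07418
DIC = [CO2*]/α₀ = 5.773×10^-4 / 0.07418 = 7.782 mmol/kg
CA = (α₁ + 2α₂)·DIC = (0.9126 + 2×0.01319) × 7.782 = 7.31 mmol/kg

CA = 7.31 mmol/kg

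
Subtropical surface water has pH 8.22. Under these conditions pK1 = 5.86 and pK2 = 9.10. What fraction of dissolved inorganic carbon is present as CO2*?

α₀ = 1 / (1 + K1/[H⁺] + K1K2/[H⁺]²) = 1 / (1 + 10^+2.36 + 10^+1.48)
   = 1 / (1 + 229.09 + 30.200) = 1/260.29 = 0.003842

α₀ = 0.00384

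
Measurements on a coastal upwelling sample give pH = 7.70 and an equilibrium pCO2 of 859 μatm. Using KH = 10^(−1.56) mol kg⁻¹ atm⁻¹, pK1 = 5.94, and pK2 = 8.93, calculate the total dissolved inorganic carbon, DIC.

[CO2*] = KH · pCO2 = 10^(−1.56) × 859×10^-6 = 2.366×10^-5 mol/kg
α₀ = 1/(1 + K1/[H⁺] + K1K2/[H⁺]²) = 1/(1 + 10^+1.76 + 10^+0.53) = 0.01615
DIC = [CO2*]/α₀ = 2.366×10^-5 / 0.01615 = 1.47 mmol/kg

DIC = 1.47 mmol/kg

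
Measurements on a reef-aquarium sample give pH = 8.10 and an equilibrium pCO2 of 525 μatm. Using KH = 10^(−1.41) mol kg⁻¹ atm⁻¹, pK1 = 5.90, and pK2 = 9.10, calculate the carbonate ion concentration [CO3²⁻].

[CO2*] = KH · pCO2 = 10^(−1.41) × 525×10^-6 = 2.042×10^-5 mol/kg
α₀ = 1/(1 + K1/[H⁺] + K1K2/[H⁺]²) = 1/(1 + 10^+2.20 + 10^+1.20) = 0.005703
DIC = [CO2*]/α₀ = 2.042×10^-5 / 0.005703 = 3.581 mmol/kg
[CO3²⁻] = α₂·DIC; α₂ = 0.09039, so [CO3²⁻] = 0.09039 × 3.581 = 0.324 mmol/kg

[CO3²⁻] = 0.324 mmol/kg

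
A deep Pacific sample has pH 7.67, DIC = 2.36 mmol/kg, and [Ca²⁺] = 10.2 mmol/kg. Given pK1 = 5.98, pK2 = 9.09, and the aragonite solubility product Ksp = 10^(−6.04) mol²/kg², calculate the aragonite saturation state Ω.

Ω = 0.948

α₂ = 1 / (1 + [H⁺]/K2 + [H⁺]²/(K1K2)) = 1 / (1 + 10^+1.42 + 10^-0.27)
   = 1 / (1 + 26.303 + 0.53703) = 1/27.840 = 0.03592
[CO3²⁻] = α₂ × DIC = 0.03592 × 2.36 = 0.08477 mmol/kg
Ksp = 10^(−6.04) = 9.120×10^-7
Ω = [Ca²⁺][CO3²⁻]/Ksp = (10.2×10^-3)(8.477×10^-5) / 9.120×10^-7 = 0.948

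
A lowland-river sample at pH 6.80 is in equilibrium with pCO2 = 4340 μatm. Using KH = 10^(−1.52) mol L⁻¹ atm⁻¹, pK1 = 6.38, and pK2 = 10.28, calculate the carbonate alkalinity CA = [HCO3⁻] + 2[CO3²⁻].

CA = 0.345 mmol/L

[CO2*] = KH · pCO2 = 10^(−1.52) × 4340×10^-6 = 1.311×10^-4 mol/L
α₀ = 1/(1 + K1/[H⁺] + K1K2/[H⁺]²) = 1/(1 + 10^+0.42 + 10^-3.06) = 0.2754
DIC = [CO2*]/α₀ = 1.311×10^-4 / 0.2754 = 0.4759 mmol/L
CA = (α₁ + 2α₂)·DIC = (0.7244 + 2×0.0002399) × 0.4759 = 0.345 mmol/L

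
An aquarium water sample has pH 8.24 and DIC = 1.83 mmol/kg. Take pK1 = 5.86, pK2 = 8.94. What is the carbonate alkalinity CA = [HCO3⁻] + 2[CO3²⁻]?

CA = 2.13 mmol/kg

CA = [HCO3⁻] + 2[CO3²⁻] = (α₁ + 2α₂)·DIC
At pH 8.24: [H⁺]/K1 = 10^-2.38 = 0.0041687, K2/[H⁺] = 10^-0.70 = 0.19953
α₁ = 1/(1 + 0.0041687 + 0.19953) = 1/1.2037 = 0.8308; α₂ = α₁·K2/[H⁺] = 0.1658
α₁ + 2α₂ = 1.1623
CA = 1.1623 × 1.83 = 2.13 mmol/kg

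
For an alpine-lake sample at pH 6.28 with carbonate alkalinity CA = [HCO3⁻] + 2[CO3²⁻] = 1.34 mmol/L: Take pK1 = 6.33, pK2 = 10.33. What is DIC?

DIC = 2.84 mmol/L

CA = [HCO3⁻] + 2[CO3²⁻] = (α₁ + 2α₂)·DIC
At pH 6.28: [H⁺]/K1 = 10^0.05 = 1.1220, K2/[H⁺] = 10^-4.05 = 8.9125×10^-5
α₁ = 1/(1 + 1.1220 + 8.9125×10^-5) = 1/2.1221 = 0.4712; α₂ = α₁·K2/[H⁺] = 4.200×10^-5
α₁ + 2α₂ = 0.4713
DIC = CA / (α₁ + 2α₂) = 1.34 / 0.4713 = 2.84 mmol/L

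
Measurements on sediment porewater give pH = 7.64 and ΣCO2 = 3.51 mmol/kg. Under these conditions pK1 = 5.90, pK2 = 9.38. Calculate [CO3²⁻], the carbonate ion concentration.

[CO3²⁻] = 0.0616 mmol/kg

α₂ = 1 / (1 + [H⁺]/K2 + [H⁺]²/(K1K2)) = 1 / (1 + 10^+1.74 + 10^+0.00)
   = 1 / (1 + 54.954 + 1.0000) = 1/56.954 = 0.01756
[CO3²⁻] = α₂ × DIC = 0.01756 × 3.51 = 0.0616 mmol/kg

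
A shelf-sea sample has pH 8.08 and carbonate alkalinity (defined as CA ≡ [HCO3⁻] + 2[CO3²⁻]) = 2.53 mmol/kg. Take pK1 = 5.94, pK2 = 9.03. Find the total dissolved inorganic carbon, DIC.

DIC = 2.31 mmol/kg

CA = [HCO3⁻] + 2[CO3²⁻] = (α₁ + 2α₂)·DIC
At pH 8.08: [H⁺]/K1 = 10^-2.14 = 0.0072444, K2/[H⁺] = 10^-0.95 = 0.11220
α₁ = 1/(1 + 0.0072444 + 0.11220) = 1/1.1194 = 0.8933; α₂ = α₁·K2/[H⁺] = 0.1002
α₁ + 2α₂ = 1.0938
DIC = CA / (α₁ + 2α₂) = 2.53 / 1.0938 = 2.31 mmol/kg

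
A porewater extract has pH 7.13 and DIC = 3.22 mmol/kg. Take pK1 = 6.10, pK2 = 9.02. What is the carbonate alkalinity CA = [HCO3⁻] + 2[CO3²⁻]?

CA = 2.99 mmol/kg

CA = [HCO3⁻] + 2[CO3²⁻] = (α₁ + 2α₂)·DIC
At pH 7.13: [H⁺]/K1 = 10^-1.03 = 0.093325, K2/[H⁺] = 10^-1.89 = 0.012882
α₁ = 1/(1 + 0.093325 + 0.012882) = 1/1.1062 = 0.9040; α₂ = α₁·K2/[H⁺] = 0.01165
α₁ + 2α₂ = 0.9273
CA = 0.9273 × 3.22 = 2.99 mmol/kg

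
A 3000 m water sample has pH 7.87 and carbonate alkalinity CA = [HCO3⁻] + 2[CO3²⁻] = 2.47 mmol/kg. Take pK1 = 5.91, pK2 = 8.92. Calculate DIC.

CA = [HCO3⁻] + 2[CO3²⁻] = (α₁ + 2α₂)·DIC
At pH 7.87: [H⁺]/K1 = 10^-1.96 = 0.010965, K2/[H⁺] = 10^-1.05 = 0.089125
α₁ = 1/(1 + 0.010965 + 0.089125) = 1/1.1001 = 0.9090; α₂ = α₁·K2/[H⁺] = 0.08102
α₁ + 2α₂ = 1.0710
DIC = CA / (α₁ + 2α₂) = 2.47 / 1.0710 = 2.31 mmol/kg

DIC = 2.31 mmol/kg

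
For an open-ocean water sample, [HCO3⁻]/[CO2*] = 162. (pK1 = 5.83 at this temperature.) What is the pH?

From K1 = [H⁺][HCO3⁻]/[CO2*]:  pH = pK1 + log₁₀([HCO3⁻]/[CO2*])
log₁₀(162) = +2.210
pH = 5.83 + (+2.210) = 8.04

pH = 8.04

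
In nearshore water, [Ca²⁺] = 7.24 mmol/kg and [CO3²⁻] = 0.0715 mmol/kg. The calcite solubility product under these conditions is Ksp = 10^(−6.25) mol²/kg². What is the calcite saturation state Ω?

Ksp = 10^(−6.25) = 5.623×10^-7
Ω = [Ca²⁺][CO3²⁻]/Ksp = (7.24×10^-3)(0.0715×10^-3) / 5.623×10^-7 = 0.921

Ω = 0.921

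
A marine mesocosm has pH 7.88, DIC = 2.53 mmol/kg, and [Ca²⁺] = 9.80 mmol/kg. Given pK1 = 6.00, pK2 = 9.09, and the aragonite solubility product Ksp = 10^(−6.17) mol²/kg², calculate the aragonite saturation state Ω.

Ω = 2.10

α₂ = 1 / (1 + [H⁺]/K2 + [H⁺]²/(K1K2)) = 1 / (1 + 10^+1.21 + 10^-0.67)
   = 1 / (1 + 16.218 + 0.21380) = 1/17.432 = 0.05737
[CO3²⁻] = α₂ × DIC = 0.05737 × 2.53 = 0.1451 mmol/kg
Ksp = 10^(−6.17) = 6.761×10^-7
Ω = [Ca²⁺][CO3²⁻]/Ksp = (9.80×10^-3)(1.451×10^-4) / 6.761×10^-7 = 2.10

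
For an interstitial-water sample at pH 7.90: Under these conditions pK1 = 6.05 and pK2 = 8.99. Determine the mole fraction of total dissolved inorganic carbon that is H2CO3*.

α₀ = 1 / (1 + K1/[H⁺] + K1K2/[H⁺]²) = 1 / (1 + 10^+1.85 + 10^+0.76)
   = 1 / (1 + 70.795 + 5.7544) = 1/77.549 = 0.01290

α₀ = 0.0129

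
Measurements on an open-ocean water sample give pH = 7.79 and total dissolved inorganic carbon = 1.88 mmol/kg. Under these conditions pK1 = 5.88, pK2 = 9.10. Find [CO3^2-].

α₂ = 1 / (1 + [H⁺]/K2 + [H⁺]²/(K1K2)) = 1 / (1 + 10^+1.31 + 10^-0.60)
   = 1 / (1 + 20.417 + 0.25119) = 1/21.669 = 0.04615
[CO3²⁻] = α₂ × DIC = 0.04615 × 1.88 = 0.0868 mmol/kg

[CO3²⁻] = 0.0868 mmol/kg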